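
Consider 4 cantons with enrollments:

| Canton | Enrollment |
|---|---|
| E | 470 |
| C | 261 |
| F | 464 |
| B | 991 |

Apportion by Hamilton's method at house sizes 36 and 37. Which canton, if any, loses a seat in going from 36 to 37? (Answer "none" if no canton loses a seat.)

At 36 seats: E 8, C 4, F 8, B 16.
At 37 seats: E 8, C 4, F 8, B 17.
No canton's allocation decreased.

none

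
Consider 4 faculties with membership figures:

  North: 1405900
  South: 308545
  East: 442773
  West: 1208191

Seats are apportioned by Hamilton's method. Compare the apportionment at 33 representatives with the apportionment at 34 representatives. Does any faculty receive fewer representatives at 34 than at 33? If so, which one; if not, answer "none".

At 33 seats: North 14, South 3, East 4, West 12.
At 34 seats: North 14, South 3, East 5, West 12.
No faculty's allocation decreased.

none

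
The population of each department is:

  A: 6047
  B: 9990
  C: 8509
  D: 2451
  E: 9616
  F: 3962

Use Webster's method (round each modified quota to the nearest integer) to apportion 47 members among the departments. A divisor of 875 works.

With modified divisor 875: modified quotas A 6.911, B 11.417, C 9.725, D 2.801, E 10.990, F 4.528.
Rounding to the nearest integer: A 7, B 11, C 10, D 3, E 11, F 5 (total 47).

A: 7, B: 11, C: 10, D: 3, E: 11, F: 5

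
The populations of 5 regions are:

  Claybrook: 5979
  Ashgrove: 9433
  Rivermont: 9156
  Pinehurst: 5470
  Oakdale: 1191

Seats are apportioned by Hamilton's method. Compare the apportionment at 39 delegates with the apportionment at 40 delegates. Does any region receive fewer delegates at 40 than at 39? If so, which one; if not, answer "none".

Oakdale

At 39 seats: Claybrook 7, Ashgrove 12, Rivermont 11, Pinehurst 7, Oakdale 2.
At 40 seats: Claybrook 8, Ashgrove 12, Rivermont 12, Pinehurst 7, Oakdale 1.
Oakdale drops from 2 to 1.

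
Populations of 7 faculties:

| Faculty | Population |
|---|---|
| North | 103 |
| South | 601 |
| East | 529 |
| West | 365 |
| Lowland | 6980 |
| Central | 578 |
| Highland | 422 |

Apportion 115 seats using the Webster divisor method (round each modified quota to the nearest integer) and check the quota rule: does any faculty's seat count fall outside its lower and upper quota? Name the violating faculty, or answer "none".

Lowland

Standard quotas: North 1.237, South 7.216, East 6.352, West 4.382, Lowland 83.807, Central 6.940, Highland 5.067.
Webster allocation: North 1, South 7, East 6, West 4, Lowland 85, Central 7, Highland 5.
Lowland has quota 83.807 (lower 83, upper 84) but receives 85 — outside the quota interval.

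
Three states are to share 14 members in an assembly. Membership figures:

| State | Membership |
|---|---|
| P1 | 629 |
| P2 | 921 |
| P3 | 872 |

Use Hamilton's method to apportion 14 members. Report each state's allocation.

P1: 4; P2: 5; P3: 5

Total 2422; standard divisor 2422/14 = 173.
Standard quotas: P1 3.636, P2 5.324, P3 5.040.
Lower quotas: P1 3, P2 5, P3 5 (sum 13, leaving 1 seat).
Remainders in descending order: P1 0.636, P2 0.324, P3 0.040.
Largest remainder: P1 receives the extra seat.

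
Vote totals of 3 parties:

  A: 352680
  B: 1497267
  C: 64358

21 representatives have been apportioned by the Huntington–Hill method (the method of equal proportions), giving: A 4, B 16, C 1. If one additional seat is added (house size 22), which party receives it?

B

Priority for the next seat is population ÷ (√(s·(s+1))).
Priorities: A 78861.645, B 90785.147, C 45507.978.
Highest priority: B.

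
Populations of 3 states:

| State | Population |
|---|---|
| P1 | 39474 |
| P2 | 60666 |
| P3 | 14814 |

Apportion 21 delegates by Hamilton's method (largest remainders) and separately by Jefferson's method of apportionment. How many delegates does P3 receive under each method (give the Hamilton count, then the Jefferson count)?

Hamilton: P1 7, P2 11, P3 3.
Jefferson: P1 7, P2 12, P3 2.
P3 gets 3 under Hamilton and 2 under Jefferson.

3 and 2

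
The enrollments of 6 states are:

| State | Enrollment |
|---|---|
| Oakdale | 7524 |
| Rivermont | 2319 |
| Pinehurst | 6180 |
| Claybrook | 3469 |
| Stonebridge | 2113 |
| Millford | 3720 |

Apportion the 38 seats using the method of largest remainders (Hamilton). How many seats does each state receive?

Oakdale: 11, Rivermont: 4, Pinehurst: 9, Claybrook: 5, Stonebridge: 3, Millford: 6

The standard divisor is 25325/38 ≈ 666.447.
Standard quotas: Oakdale 11.2897, Rivermont 3.4796, Pinehurst 9.2731, Claybrook 5.2052, Stonebridge 3.1705, Millford 5.5818.
Lower quotas: Oakdale 11, Rivermont 3, Pinehurst 9, Claybrook 5, Stonebridge 3, Millford 5 (sum 36, leaving 2 seats).
Remainders in descending order: Millford 0.5818, Rivermont 0.4796, Oakdale 0.2897, Pinehurst 0.2731, Claybrook 0.2052, Stonebridge 0.1705.
The surplus seats go to Millford, Rivermont.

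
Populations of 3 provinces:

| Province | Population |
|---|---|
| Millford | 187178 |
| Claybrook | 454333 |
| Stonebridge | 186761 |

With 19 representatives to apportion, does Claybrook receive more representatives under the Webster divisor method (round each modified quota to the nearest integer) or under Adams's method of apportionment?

Webster

Webster: Millford 4, Claybrook 11, Stonebridge 4.
Adams: Millford 5, Claybrook 10, Stonebridge 4.
Claybrook gets 11 under Webster and 10 under Adams.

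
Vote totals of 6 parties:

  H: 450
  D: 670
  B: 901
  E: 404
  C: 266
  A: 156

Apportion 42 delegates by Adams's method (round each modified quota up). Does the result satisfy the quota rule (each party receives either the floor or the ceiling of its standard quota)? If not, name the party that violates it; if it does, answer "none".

none

Standard quotas: H 6.639, D 9.884, B 13.292, E 5.960, C 3.924, A 2.301.
Adams allocation: H 7, D 9, B 13, E 6, C 4, A 3.
Every allocation lies between the lower and upper quota.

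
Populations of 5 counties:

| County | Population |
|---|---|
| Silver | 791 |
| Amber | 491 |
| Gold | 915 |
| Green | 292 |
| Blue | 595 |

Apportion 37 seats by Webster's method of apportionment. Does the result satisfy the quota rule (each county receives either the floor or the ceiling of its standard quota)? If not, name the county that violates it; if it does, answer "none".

Standard quotas: Silver 9.490, Amber 5.891, Gold 10.978, Green 3.503, Blue 7.138.
Webster allocation: Silver 9, Amber 6, Gold 11, Green 4, Blue 7.
Every allocation lies between the lower and upper quota.

none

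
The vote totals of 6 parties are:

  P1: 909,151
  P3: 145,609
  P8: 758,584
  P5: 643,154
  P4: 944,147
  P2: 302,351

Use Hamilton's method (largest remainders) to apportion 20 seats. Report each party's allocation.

The standard divisor is 3702996/20 ≈ 185149.8.
Standard quotas: P1 4.9104, P3 0.7864, P8 4.0971, P5 3.4737, P4 5.0994, P2 1.6330.
Lower quotas: P1 4, P3 0, P8 4, P5 3, P4 5, P2 1 (sum 17, leaving 3 seats).
Remainders in descending order: P1 0.9104, P3 0.7864, P2 0.6330, P5 0.4737, P4 0.0994, P8 0.0971.
The surplus seats go to P1, P3, P2.

P1 5, P3 1, P8 4, P5 3, P4 5, P2 2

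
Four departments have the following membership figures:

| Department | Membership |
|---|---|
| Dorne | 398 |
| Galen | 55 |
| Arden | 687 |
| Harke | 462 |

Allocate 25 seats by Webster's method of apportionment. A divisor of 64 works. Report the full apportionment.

With modified divisor 64: modified quotas Dorne 6.219, Galen 0.859, Arden 10.734, Harke 7.219.
Rounding to the nearest integer: Dorne 6, Galen 1, Arden 11, Harke 7 (total 25).

Dorne 6, Galen 1, Arden 11, Harke 7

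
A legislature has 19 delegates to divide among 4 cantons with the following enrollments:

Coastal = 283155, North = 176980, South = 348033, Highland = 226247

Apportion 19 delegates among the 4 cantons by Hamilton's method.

Coastal 5, North 3, South 7, Highland 4

Total 1034415; standard divisor 1034415/19 ≈ 54442.895.
Standard quotas: Coastal 5.2010, North 3.2507, South 6.3926, Highland 4.1557.
Lower quotas: Coastal 5, North 3, South 6, Highland 4 (sum 18, leaving 1 seat).
Remainders in descending order: South 0.3926, North 0.2507, Coastal 0.2010, Highland 0.1557.
The surplus seat goes to South.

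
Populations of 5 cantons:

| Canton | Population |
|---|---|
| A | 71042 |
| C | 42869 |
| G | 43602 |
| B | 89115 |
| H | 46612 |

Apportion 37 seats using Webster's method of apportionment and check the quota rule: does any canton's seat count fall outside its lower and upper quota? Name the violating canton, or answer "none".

Standard quotas: A 8.964, C 5.409, G 5.502, B 11.244, H 5.881.
Webster allocation: A 9, C 5, G 6, B 11, H 6.
Every allocation lies between the lower and upper quota.

none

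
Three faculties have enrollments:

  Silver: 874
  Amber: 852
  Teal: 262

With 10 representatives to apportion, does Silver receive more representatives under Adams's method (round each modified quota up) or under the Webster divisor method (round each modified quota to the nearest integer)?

Webster

Adams: Silver 4, Amber 4, Teal 2.
Webster: Silver 5, Amber 4, Teal 1.
Silver gets 4 under Adams and 5 under Webster.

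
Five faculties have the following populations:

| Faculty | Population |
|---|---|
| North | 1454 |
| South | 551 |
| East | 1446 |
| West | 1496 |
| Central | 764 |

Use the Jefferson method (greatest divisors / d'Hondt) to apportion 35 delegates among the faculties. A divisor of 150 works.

North 9, South 3, East 9, West 9, Central 5

With modified divisor 150: modified quotas North 9.693, South 3.673, East 9.640, West 9.973, Central 5.093.
Rounding down: North 9, South 3, East 9, West 9, Central 5 (total 35).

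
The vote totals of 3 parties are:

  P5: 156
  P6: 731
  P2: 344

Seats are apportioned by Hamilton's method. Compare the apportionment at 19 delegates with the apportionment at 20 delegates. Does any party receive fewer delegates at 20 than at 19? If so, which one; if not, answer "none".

At 19 seats: P5 3, P6 11, P2 5.
At 20 seats: P5 2, P6 12, P2 6.
P5 drops from 3 to 2.

P5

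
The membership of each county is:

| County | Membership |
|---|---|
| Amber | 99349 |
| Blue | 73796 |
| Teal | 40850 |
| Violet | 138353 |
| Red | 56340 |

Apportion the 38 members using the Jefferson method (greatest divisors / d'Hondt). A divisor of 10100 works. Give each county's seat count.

With modified divisor 10100: modified quotas Amber 9.837, Blue 7.307, Teal 4.045, Violet 13.698, Red 5.578.
Rounding down: Amber 9, Blue 7, Teal 4, Violet 13, Red 5 (total 38).

Amber: 9, Blue: 7, Teal: 4, Violet: 13, Red: 5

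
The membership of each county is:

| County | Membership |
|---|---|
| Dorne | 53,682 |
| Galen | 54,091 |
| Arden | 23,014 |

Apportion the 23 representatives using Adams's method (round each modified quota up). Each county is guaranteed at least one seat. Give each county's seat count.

Standard divisor 130787/23 ≈ 5686.391; standard quotas: Dorne 9.440, Galen 9.512, Arden 4.047.
Rounding up gives 10, 10, 5 = 25 seats, so the divisor must be adjusted.
With modified divisor 5990: modified quotas Dorne 8.962, Galen 9.030, Arden 3.842.
Rounding up: Dorne 9, Galen 10, Arden 4 (total 23).

Dorne 9, Galen 10, Arden 4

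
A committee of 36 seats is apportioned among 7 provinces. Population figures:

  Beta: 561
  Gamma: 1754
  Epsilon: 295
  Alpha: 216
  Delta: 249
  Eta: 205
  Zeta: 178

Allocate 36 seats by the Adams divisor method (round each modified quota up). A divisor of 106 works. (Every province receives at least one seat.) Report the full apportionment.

With modified divisor 106: modified quotas Beta 5.292, Gamma 16.547, Epsilon 2.783, Alpha 2.038, Delta 2.349, Eta 1.934, Zeta 1.679.
Rounding up: Beta 6, Gamma 17, Epsilon 3, Alpha 3, Delta 3, Eta 2, Zeta 2 (total 36).

Beta=6, Gamma=17, Epsilon=3, Alpha=3, Delta=3, Eta=2, Zeta=2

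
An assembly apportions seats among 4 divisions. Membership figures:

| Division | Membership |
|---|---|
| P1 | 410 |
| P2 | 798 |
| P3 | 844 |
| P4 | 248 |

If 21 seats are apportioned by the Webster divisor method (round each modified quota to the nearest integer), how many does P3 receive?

8

Standard divisor 2300/21 ≈ 109.524; standard quotas: P1 3.743, P2 7.286, P3 7.706, P4 2.264.
Rounding to the nearest integer gives P1 4, P2 7, P3 8, P4 2 — total 21, matching the house size, so no adjustment is needed.
P3 receives 8.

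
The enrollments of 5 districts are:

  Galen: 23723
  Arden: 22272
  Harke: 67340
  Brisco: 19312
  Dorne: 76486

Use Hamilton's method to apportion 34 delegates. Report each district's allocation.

Galen 4, Arden 4, Harke 11, Brisco 3, Dorne 12

The standard divisor is 209133/34 ≈ 6150.971.
Standard quotas: Galen 3.8568, Arden 3.6209, Harke 10.9479, Brisco 3.1397, Dorne 12.4348.
Lower quotas: Galen 3, Arden 3, Harke 10, Brisco 3, Dorne 12 (sum 31, leaving 3 seats).
Remainders in descending order: Harke 0.9479, Galen 0.8568, Arden 0.6209, Dorne 0.4348, Brisco 0.1397.
Largest remainders: Harke, Galen, Arden receive the extra seats.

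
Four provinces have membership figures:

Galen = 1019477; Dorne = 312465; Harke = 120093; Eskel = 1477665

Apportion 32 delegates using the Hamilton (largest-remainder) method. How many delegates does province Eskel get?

16

Standard divisor: 2929700 ÷ 32 ≈ 91553.125.
Standard quotas: Galen 11.1354, Dorne 3.4129, Harke 1.3117, Eskel 16.1400.
Lower quotas: Galen 11, Dorne 3, Harke 1, Eskel 16 (sum 31, leaving 1 seat).
Remainders in descending order: Dorne 0.4129, Harke 0.3117, Eskel 0.1400, Galen 0.1354.
Largest remainder: Dorne receives the extra seat.
Eskel receives 16.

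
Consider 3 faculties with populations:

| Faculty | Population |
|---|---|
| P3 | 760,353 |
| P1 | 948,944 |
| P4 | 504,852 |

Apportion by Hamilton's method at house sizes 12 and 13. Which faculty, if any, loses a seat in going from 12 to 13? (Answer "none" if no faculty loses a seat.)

none

At 12 seats: P3 4, P1 5, P4 3.
At 13 seats: P3 4, P1 6, P4 3.
No faculty's allocation decreased.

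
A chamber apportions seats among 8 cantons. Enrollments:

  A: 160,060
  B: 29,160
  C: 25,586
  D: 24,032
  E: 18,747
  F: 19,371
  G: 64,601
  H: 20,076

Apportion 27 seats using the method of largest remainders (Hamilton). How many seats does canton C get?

2

Standard divisor: 361633 ÷ 27 ≈ 13393.815.
Standard quotas: A 11.9503, B 2.1771, C 1.9103, D 1.7943, E 1.3997, F 1.4463, G 4.8232, H 1.4989.
Lower quotas: A 11, B 2, C 1, D 1, E 1, F 1, G 4, H 1 (sum 22, leaving 5 seats).
Remainders in descending order: A 0.9503, C 0.9103, G 0.8232, D 0.7943, H 0.4989, F 0.4463, E 0.3997, B 0.1771.
The surplus seats go to A, C, G, D, H.
C receives 2.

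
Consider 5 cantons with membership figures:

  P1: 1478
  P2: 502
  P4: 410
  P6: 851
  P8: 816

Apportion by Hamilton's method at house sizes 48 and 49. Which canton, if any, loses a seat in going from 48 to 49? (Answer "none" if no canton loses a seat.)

At 48 seats: P1 17, P2 6, P4 5, P6 10, P8 10.
At 49 seats: P1 18, P2 6, P4 5, P6 10, P8 10.
No canton's allocation decreased.

none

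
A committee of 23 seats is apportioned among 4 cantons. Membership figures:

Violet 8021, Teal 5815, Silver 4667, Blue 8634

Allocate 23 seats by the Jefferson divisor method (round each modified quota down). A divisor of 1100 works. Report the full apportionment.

Violet 7, Teal 5, Silver 4, Blue 7

With modified divisor 1100: modified quotas Violet 7.292, Teal 5.286, Silver 4.243, Blue 7.849.
Rounding down: Violet 7, Teal 5, Silver 4, Blue 7 (total 23).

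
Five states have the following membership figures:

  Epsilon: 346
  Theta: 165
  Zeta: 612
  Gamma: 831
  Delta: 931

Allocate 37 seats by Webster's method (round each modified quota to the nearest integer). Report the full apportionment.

Epsilon 4; Theta 2; Zeta 8; Gamma 11; Delta 12

Standard divisor 2885/37 ≈ 77.973; standard quotas: Epsilon 4.437, Theta 2.116, Zeta 7.849, Gamma 10.658, Delta 11.940.
Rounding to the nearest integer gives Epsilon 4, Theta 2, Zeta 8, Gamma 11, Delta 12 — total 37, matching the house size, so no adjustment is needed.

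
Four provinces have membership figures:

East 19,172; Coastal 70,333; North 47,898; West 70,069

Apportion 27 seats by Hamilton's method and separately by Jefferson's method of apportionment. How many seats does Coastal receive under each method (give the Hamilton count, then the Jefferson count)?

Hamilton: East 3, Coastal 9, North 6, West 9.
Jefferson: East 2, Coastal 10, North 6, West 9.
Coastal gets 9 under Hamilton and 10 under Jefferson.

9 and 10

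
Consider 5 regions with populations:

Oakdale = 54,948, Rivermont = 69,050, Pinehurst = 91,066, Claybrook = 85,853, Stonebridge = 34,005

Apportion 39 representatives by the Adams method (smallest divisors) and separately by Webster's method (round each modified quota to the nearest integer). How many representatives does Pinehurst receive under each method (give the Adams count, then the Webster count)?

Adams: Oakdale 7, Rivermont 8, Pinehurst 10, Claybrook 10, Stonebridge 4.
Webster: Oakdale 6, Rivermont 8, Pinehurst 11, Claybrook 10, Stonebridge 4.
Pinehurst gets 10 under Adams and 11 under Webster.

10 and 11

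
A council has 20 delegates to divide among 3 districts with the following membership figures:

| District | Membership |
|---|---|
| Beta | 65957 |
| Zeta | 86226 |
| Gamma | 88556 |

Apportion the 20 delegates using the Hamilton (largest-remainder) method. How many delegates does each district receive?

Beta=6; Zeta=7; Gamma=7

The standard divisor is 240739/20 ≈ 12036.95.
Standard quotas: Beta 5.4795, Zeta 7.1634, Gamma 7.3570.
Lower quotas: Beta 5, Zeta 7, Gamma 7 (sum 19, leaving 1 seat).
Remainders in descending order: Beta 0.4795, Gamma 0.3570, Zeta 0.1634.
The surplus seat goes to Beta.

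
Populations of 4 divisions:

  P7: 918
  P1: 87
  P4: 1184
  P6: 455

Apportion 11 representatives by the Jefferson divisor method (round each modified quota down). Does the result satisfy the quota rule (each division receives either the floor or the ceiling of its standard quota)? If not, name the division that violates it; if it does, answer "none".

none

Standard quotas: P7 3.819, P1 0.362, P4 4.926, P6 1.893.
Jefferson allocation: P7 4, P1 0, P4 5, P6 2.
Every allocation lies between the lower and upper quota.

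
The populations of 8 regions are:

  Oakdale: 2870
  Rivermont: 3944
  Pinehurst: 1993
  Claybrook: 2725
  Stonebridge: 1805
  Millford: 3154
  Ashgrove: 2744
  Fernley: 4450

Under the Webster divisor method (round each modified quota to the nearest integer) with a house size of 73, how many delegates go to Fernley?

14

Standard divisor 23685/73 ≈ 324.452; standard quotas: Oakdale 8.846, Rivermont 12.156, Pinehurst 6.143, Claybrook 8.399, Stonebridge 5.563, Millford 9.721, Ashgrove 8.457, Fernley 13.715.
Rounding to the nearest integer gives Oakdale 9, Rivermont 12, Pinehurst 6, Claybrook 8, Stonebridge 6, Millford 10, Ashgrove 8, Fernley 14 — total 73, matching the house size, so no adjustment is needed.
Fernley receives 14.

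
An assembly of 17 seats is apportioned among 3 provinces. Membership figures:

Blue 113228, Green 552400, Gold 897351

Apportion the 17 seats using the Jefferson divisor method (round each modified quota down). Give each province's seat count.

Blue: 1, Green: 6, Gold: 10

Standard divisor 1562979/17 ≈ 91939.941; standard quotas: Blue 1.232, Green 6.008, Gold 9.760.
Rounding down gives 1, 6, 9 = 16 seats, so the divisor must be adjusted.
With modified divisor 85700: modified quotas Blue 1.321, Green 6.446, Gold 10.471.
Rounding down: Blue 1, Green 6, Gold 10 (total 17).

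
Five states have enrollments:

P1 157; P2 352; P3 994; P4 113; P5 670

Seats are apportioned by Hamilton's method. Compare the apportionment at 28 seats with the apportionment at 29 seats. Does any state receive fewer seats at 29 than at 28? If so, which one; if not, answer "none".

At 28 seats: P1 2, P2 4, P3 12, P4 2, P5 8.
At 29 seats: P1 2, P2 4, P3 13, P4 1, P5 9.
P4 drops from 2 to 1.

P4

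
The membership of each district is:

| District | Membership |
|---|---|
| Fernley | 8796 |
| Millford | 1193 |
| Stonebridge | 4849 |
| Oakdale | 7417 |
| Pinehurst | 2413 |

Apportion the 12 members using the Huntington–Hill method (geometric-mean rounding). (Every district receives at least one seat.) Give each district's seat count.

Fernley 4, Millford 1, Stonebridge 2, Oakdale 4, Pinehurst 1

With divisor 2060: modified quotas Fernley 4.270, Millford 0.579, Stonebridge 2.354, Oakdale 3.600, Pinehurst 1.171.
Geometric-mean thresholds: Fernley √(4·5)=4.472, Millford (min 1), Stonebridge √(2·3)=2.449, Oakdale √(3·4)=3.464, Pinehurst √(1·2)=1.414.
Each quota rounded against its threshold gives Fernley 4, Millford 1, Stonebridge 2, Oakdale 4, Pinehurst 1 (total 12).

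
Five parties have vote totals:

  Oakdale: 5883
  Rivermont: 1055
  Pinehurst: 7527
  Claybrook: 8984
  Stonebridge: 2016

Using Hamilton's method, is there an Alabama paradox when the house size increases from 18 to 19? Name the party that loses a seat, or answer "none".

At 18 seats: Oakdale 4, Rivermont 1, Pinehurst 5, Claybrook 6, Stonebridge 2.
At 19 seats: Oakdale 4, Rivermont 1, Pinehurst 6, Claybrook 7, Stonebridge 1.
Stonebridge drops from 2 to 1.

Stonebridge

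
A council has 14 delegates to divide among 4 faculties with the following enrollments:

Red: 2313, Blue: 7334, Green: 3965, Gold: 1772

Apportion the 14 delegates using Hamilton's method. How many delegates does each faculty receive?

The standard divisor is 15384/14 ≈ 1098.857.
Standard quotas: Red 2.1049, Blue 6.6742, Green 3.6083, Gold 1.6126.
Lower quotas: Red 2, Blue 6, Green 3, Gold 1 (sum 12, leaving 2 seats).
Remainders in descending order: Blue 0.6742, Gold 0.6126, Green 0.6083, Red 0.1049.
The surplus seats go to Blue, Gold.

Red=2; Blue=7; Green=3; Gold=2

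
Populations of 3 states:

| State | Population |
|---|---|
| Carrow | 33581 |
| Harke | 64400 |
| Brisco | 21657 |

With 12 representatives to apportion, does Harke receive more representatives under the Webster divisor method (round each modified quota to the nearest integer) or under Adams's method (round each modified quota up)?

Webster: Carrow 3, Harke 7, Brisco 2.
Adams: Carrow 4, Harke 6, Brisco 2.
Harke gets 7 under Webster and 6 under Adams.

Webster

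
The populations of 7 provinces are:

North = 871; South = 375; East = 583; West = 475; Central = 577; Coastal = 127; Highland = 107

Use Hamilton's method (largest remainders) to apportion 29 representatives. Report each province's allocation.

Total 3115; standard divisor 3115/29 ≈ 107.414.
Standard quotas: North 8.109, South 3.491, East 5.428, West 4.422, Central 5.372, Coastal 1.182, Highland 0.996.
Lower quotas: North 8, South 3, East 5, West 4, Central 5, Coastal 1, Highland 0 (sum 26, leaving 3 seats).
Remainders in descending order: Highland 0.996, South 0.491, East 0.428, West 0.422, Central 0.372, Coastal 0.182, North 0.109.
Largest remainders: Highland, South, East receive the extra seats.

North: 8; South: 4; East: 6; West: 4; Central: 5; Coastal: 1; Highland: 1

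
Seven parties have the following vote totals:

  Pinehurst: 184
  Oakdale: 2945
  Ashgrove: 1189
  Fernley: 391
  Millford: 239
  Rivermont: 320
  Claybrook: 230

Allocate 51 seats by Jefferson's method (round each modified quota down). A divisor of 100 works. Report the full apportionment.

Pinehurst=1; Oakdale=29; Ashgrove=11; Fernley=3; Millford=2; Rivermont=3; Claybrook=2

With modified divisor 100: modified quotas Pinehurst 1.840, Oakdale 29.450, Ashgrove 11.890, Fernley 3.910, Millford 2.390, Rivermont 3.200, Claybrook 2.300.
Rounding down: Pinehurst 1, Oakdale 29, Ashgrove 11, Fernley 3, Millford 2, Rivermont 3, Claybrook 2 (total 51).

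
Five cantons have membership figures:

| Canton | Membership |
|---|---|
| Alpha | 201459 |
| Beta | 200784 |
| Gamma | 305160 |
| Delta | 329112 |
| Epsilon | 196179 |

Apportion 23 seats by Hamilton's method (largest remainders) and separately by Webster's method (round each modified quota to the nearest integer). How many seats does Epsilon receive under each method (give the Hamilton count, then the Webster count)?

Hamilton: Alpha 4, Beta 4, Gamma 6, Delta 6, Epsilon 3.
Webster: Alpha 4, Beta 4, Gamma 5, Delta 6, Epsilon 4.
Epsilon gets 3 under Hamilton and 4 under Webster.

3 and 4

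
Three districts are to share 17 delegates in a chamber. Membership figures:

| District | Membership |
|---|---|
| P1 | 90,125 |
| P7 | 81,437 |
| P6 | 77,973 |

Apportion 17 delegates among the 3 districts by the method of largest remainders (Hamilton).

The standard divisor is 249535/17 ≈ 14678.529.
Standard quotas: P1 6.1399, P7 5.5480, P6 5.3120.
Lower quotas: P1 6, P7 5, P6 5 (sum 16, leaving 1 seat).
Remainders in descending order: P7 0.5480, P6 0.3120, P1 0.1399.
The surplus seat goes to P7.

P1: 6, P7: 6, P6: 5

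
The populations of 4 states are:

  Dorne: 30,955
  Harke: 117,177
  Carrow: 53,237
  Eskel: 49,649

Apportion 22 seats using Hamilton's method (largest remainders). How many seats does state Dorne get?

3

Standard divisor: 251018 ÷ 22 ≈ 11409.909.
Standard quotas: Dorne 2.7130, Harke 10.2698, Carrow 4.6659, Eskel 4.3514.
Lower quotas: Dorne 2, Harke 10, Carrow 4, Eskel 4 (sum 20, leaving 2 seats).
Remainders in descending order: Dorne 0.7130, Carrow 0.6659, Eskel 0.3514, Harke 0.2698.
The surplus seats go to Dorne, Carrow.
Dorne receives 3.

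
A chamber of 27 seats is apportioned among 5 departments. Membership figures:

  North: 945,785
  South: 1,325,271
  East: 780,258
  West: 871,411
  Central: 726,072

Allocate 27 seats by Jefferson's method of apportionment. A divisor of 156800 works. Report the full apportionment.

With modified divisor 156800: modified quotas North 6.032, South 8.452, East 4.976, West 5.557, Central 4.631.
Rounding down: North 6, South 8, East 4, West 5, Central 4 (total 27).

North 6, South 8, East 4, West 5, Central 4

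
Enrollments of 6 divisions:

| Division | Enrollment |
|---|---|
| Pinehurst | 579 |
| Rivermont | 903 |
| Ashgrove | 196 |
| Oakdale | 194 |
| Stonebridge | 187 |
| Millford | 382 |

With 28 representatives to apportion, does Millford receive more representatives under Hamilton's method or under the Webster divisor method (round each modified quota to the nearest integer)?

Hamilton: Pinehurst 7, Rivermont 10, Ashgrove 2, Oakdale 2, Stonebridge 2, Millford 5.
Webster: Pinehurst 7, Rivermont 11, Ashgrove 2, Oakdale 2, Stonebridge 2, Millford 4.
Millford gets 5 under Hamilton and 4 under Webster.

Hamilton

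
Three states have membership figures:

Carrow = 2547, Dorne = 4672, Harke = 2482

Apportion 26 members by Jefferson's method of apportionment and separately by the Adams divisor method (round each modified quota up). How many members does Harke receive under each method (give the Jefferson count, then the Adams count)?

Jefferson: Carrow 7, Dorne 13, Harke 6.
Adams: Carrow 7, Dorne 12, Harke 7.
Harke gets 6 under Jefferson and 7 under Adams.

6 and 7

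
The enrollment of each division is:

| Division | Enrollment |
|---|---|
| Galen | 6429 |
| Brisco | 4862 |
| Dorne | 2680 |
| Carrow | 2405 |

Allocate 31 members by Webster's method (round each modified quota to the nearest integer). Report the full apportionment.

Standard divisor 16376/31 ≈ 528.258; standard quotas: Galen 12.170, Brisco 9.204, Dorne 5.073, Carrow 4.553.
Rounding to the nearest integer gives Galen 12, Brisco 9, Dorne 5, Carrow 5 — total 31, matching the house size, so no adjustment is needed.

Galen: 12, Brisco: 9, Dorne: 5, Carrow: 5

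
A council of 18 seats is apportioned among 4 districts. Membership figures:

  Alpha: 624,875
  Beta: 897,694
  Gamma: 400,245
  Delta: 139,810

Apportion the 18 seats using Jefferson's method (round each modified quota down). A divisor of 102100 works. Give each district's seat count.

Alpha 6, Beta 8, Gamma 3, Delta 1

With modified divisor 102100: modified quotas Alpha 6.120, Beta 8.792, Gamma 3.920, Delta 1.369.
Rounding down: Alpha 6, Beta 8, Gamma 3, Delta 1 (total 18).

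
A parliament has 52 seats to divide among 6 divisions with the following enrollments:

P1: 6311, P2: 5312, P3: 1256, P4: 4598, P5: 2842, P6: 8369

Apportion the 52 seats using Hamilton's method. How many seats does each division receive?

P1: 12, P2: 10, P3: 2, P4: 8, P5: 5, P6: 15

Total 28688; standard divisor 28688/52 ≈ 551.692.
Standard quotas: P1 11.4393, P2 9.6286, P3 2.2766, P4 8.3344, P5 5.1514, P6 15.1697.
Lower quotas: P1 11, P2 9, P3 2, P4 8, P5 5, P6 15 (sum 50, leaving 2 seats).
Remainders in descending order: P2 0.6286, P1 0.4393, P4 0.3344, P3 0.2766, P6 0.1697, P5 0.1514.
The surplus seats go to P2, P1.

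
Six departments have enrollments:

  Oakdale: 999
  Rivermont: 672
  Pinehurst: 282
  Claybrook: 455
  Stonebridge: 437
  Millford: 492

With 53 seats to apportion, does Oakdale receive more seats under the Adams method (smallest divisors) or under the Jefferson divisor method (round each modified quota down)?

Adams: Oakdale 15, Rivermont 11, Pinehurst 5, Claybrook 7, Stonebridge 7, Millford 8.
Jefferson: Oakdale 16, Rivermont 11, Pinehurst 4, Claybrook 7, Stonebridge 7, Millford 8.
Oakdale gets 15 under Adams and 16 under Jefferson.

Jefferson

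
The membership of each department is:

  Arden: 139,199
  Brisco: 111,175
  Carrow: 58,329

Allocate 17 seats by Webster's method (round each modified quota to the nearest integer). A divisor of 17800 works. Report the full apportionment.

Arden: 8; Brisco: 6; Carrow: 3

With modified divisor 17800: modified quotas Arden 7.820, Brisco 6.246, Carrow 3.277.
Rounding to the nearest integer: Arden 8, Brisco 6, Carrow 3 (total 17).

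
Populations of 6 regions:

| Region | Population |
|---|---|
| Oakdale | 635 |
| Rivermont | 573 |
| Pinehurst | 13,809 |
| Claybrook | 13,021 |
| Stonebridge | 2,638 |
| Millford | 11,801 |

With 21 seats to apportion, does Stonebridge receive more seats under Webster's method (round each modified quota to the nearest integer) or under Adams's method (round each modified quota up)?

Webster: Oakdale 0, Rivermont 0, Pinehurst 7, Claybrook 7, Stonebridge 1, Millford 6.
Adams: Oakdale 1, Rivermont 1, Pinehurst 6, Claybrook 6, Stonebridge 2, Millford 5.
Stonebridge gets 1 under Webster and 2 under Adams.

Adams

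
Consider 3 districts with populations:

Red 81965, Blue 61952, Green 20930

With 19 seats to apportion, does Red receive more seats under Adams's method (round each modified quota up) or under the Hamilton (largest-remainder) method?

Hamilton

Adams: Red 9, Blue 7, Green 3.
Hamilton: Red 10, Blue 7, Green 2.
Red gets 9 under Adams and 10 under Hamilton.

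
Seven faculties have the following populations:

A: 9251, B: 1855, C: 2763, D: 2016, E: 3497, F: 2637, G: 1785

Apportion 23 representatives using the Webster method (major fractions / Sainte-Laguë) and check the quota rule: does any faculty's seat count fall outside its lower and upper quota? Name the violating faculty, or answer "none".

none

Standard quotas: A 8.939, B 1.792, C 2.670, D 1.948, E 3.379, F 2.548, G 1.725.
Webster allocation: A 9, B 2, C 3, D 2, E 3, F 2, G 2.
Every allocation lies between the lower and upper quota.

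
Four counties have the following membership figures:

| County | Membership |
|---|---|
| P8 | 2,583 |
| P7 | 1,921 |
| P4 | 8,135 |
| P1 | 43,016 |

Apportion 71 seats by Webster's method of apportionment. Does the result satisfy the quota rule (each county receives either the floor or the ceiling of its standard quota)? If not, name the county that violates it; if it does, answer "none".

P1

Standard quotas: P8 3.295, P7 2.451, P4 10.378, P1 54.876.
Webster allocation: P8 3, P7 2, P4 10, P1 56.
P1 has quota 54.876 (lower 54, upper 55) but receives 56 — outside the quota interval.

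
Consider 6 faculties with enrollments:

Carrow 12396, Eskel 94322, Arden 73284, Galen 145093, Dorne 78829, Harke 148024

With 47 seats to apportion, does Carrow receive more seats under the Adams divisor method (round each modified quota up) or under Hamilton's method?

Adams

Adams: Carrow 2, Eskel 8, Arden 6, Galen 12, Dorne 7, Harke 12.
Hamilton: Carrow 1, Eskel 8, Arden 6, Galen 12, Dorne 7, Harke 13.
Carrow gets 2 under Adams and 1 under Hamilton.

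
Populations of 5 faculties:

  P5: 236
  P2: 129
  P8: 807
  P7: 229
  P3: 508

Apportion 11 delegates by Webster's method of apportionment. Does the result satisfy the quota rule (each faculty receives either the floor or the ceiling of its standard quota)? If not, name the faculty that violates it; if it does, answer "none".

Standard quotas: P5 1.360, P2 0.743, P8 4.650, P7 1.320, P3 2.927.
Webster allocation: P5 1, P2 1, P8 5, P7 1, P3 3.
Every allocation lies between the lower and upper quota.

none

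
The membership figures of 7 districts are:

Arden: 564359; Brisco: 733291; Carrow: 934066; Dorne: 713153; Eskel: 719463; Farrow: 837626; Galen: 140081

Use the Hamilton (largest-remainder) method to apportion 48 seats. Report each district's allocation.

The standard divisor is 4642039/48 ≈ 96709.146.
Standard quotas: Arden 5.8356, Brisco 7.5824, Carrow 9.6585, Dorne 7.3742, Eskel 7.4395, Farrow 8.6613, Galen 1.4485.
Lower quotas: Arden 5, Brisco 7, Carrow 9, Dorne 7, Eskel 7, Farrow 8, Galen 1 (sum 44, leaving 4 seats).
Remainders in descending order: Arden 0.8356, Farrow 0.6613, Carrow 0.6585, Brisco 0.5824, Galen 0.4485, Eskel 0.4395, Dorne 0.3742.
Largest remainders: Arden, Farrow, Carrow, Brisco receive the extra seats.

Arden=6, Brisco=8, Carrow=10, Dorne=7, Eskel=7, Farrow=9, Galen=1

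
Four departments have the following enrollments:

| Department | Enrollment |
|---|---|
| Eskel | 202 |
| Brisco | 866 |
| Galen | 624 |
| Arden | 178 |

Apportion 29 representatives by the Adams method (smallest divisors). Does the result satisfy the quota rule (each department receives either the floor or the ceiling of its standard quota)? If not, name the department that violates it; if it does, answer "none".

Standard quotas: Eskel 3.133, Brisco 13.430, Galen 9.677, Arden 2.760.
Adams allocation: Eskel 3, Brisco 13, Galen 10, Arden 3.
Every allocation lies between the lower and upper quota.

none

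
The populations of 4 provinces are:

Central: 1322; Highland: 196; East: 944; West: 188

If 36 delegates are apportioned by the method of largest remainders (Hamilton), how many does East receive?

Total 2650; standard divisor 2650/36 ≈ 73.611.
Standard quotas: Central 17.959, Highland 2.663, East 12.824, West 2.554.
Lower quotas: Central 17, Highland 2, East 12, West 2 (sum 33, leaving 3 seats).
Remainders in descending order: Central 0.959, East 0.824, Highland 0.663, West 0.554.
Largest remainders: Central, East, Highland receive the extra seats.
East receives 13.

13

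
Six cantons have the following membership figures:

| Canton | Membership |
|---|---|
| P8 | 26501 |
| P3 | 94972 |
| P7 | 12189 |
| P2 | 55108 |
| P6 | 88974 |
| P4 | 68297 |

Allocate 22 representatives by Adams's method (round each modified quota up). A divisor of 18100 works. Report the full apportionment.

P8 2; P3 6; P7 1; P2 4; P6 5; P4 4

With modified divisor 18100: modified quotas P8 1.464, P3 5.247, P7 0.673, P2 3.045, P6 4.916, P4 3.773.
Rounding up: P8 2, P3 6, P7 1, P2 4, P6 5, P4 4 (total 22).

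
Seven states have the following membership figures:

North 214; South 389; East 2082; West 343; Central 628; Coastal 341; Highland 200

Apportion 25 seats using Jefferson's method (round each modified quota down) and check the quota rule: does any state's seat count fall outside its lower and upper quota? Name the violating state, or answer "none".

Standard quotas: North 1.275, South 2.317, East 12.402, West 2.043, Central 3.741, Coastal 2.031, Highland 1.191.
Jefferson allocation: North 1, South 2, East 13, West 2, Central 4, Coastal 2, Highland 1.
Every allocation lies between the lower and upper quota.

none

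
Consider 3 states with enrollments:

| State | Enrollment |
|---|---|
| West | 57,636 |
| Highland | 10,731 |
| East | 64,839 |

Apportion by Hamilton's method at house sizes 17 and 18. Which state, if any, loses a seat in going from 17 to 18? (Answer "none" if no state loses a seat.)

Highland

At 17 seats: West 7, Highland 2, East 8.
At 18 seats: West 8, Highland 1, East 9.
Highland drops from 2 to 1.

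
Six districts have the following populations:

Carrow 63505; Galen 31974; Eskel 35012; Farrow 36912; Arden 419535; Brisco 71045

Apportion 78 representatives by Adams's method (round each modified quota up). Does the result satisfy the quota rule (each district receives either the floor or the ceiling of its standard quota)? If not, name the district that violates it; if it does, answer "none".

Standard quotas: Carrow 7.528, Galen 3.790, Eskel 4.150, Farrow 4.376, Arden 49.733, Brisco 8.422.
Adams allocation: Carrow 8, Galen 4, Eskel 4, Farrow 5, Arden 48, Brisco 9.
Arden has quota 49.733 (lower 49, upper 50) but receives 48 — outside the quota interval.

Arden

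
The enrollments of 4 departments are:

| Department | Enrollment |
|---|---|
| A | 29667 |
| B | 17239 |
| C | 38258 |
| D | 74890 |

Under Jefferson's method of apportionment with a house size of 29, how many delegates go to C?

7

Standard divisor 160054/29 ≈ 5519.103; standard quotas: A 5.375, B 3.124, C 6.932, D 13.569.
Rounding down gives 5, 3, 6, 13 = 27 seats, so the divisor must be adjusted.
With modified divisor 5200: modified quotas A 5.705, B 3.315, C 7.357, D 14.402.
Rounding down: A 5, B 3, C 7, D 14 (total 29).
C receives 7.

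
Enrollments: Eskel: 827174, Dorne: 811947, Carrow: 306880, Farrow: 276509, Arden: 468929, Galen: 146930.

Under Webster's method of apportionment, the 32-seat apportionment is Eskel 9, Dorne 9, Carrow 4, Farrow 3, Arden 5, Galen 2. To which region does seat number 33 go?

Eskel

Priority for the next seat is population ÷ (current seats + 0.5).
Priorities: Eskel 87070.947, Dorne 85468.105, Carrow 68195.556, Farrow 79002.571, Arden 85259.818, Galen 58772.000.
Highest priority: Eskel.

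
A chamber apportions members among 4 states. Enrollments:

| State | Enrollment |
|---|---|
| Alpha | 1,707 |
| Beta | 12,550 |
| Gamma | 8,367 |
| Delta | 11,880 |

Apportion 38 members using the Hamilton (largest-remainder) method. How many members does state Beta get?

The standard divisor is 34504/38 = 908.
Standard quotas: Alpha 1.8800, Beta 13.8216, Gamma 9.2148, Delta 13.0837.
Lower quotas: Alpha 1, Beta 13, Gamma 9, Delta 13 (sum 36, leaving 2 seats).
Remainders in descending order: Alpha 0.8800, Beta 0.8216, Gamma 0.2148, Delta 0.0837.
The surplus seats go to Alpha, Beta.
Beta receives 14.

14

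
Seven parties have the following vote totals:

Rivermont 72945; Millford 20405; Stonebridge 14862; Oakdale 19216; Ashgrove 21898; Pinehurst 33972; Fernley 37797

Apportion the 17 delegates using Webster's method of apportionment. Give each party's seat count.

Standard divisor 221095/17 ≈ 13005.588; standard quotas: Rivermont 5.609, Millford 1.569, Stonebridge 1.143, Oakdale 1.478, Ashgrove 1.684, Pinehurst 2.612, Fernley 2.906.
Rounding to the nearest integer gives 6, 2, 1, 1, 2, 3, 3 = 18 seats, so the divisor must be adjusted.
With modified divisor 13400: modified quotas Rivermont 5.444, Millford 1.523, Stonebridge 1.109, Oakdale 1.434, Ashgrove 1.634, Pinehurst 2.535, Fernley 2.821.
Rounding to the nearest integer: Rivermont 5, Millford 2, Stonebridge 1, Oakdale 1, Ashgrove 2, Pinehurst 3, Fernley 3 (total 17).

Rivermont: 5, Millford: 2, Stonebridge: 1, Oakdale: 1, Ashgrove: 2, Pinehurst: 3, Fernley: 3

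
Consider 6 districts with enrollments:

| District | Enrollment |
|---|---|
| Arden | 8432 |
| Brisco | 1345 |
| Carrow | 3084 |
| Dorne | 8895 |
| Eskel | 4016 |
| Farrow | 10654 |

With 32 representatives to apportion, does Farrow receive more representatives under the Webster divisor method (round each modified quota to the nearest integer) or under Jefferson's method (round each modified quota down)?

Webster: Arden 7, Brisco 1, Carrow 3, Dorne 8, Eskel 4, Farrow 9.
Jefferson: Arden 8, Brisco 1, Carrow 2, Dorne 8, Eskel 3, Farrow 10.
Farrow gets 9 under Webster and 10 under Jefferson.

Jefferson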